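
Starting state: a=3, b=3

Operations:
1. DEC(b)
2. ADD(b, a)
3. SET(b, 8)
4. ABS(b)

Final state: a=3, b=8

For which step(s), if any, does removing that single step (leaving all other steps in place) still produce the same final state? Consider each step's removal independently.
Step(s) 1, 2, 4

Testing removal of each single step:
Without step 1: final = a=3, b=8 (same)
Without step 2: final = a=3, b=8 (same)
Without step 3: final = a=3, b=5 (different)
Without step 4: final = a=3, b=8 (same)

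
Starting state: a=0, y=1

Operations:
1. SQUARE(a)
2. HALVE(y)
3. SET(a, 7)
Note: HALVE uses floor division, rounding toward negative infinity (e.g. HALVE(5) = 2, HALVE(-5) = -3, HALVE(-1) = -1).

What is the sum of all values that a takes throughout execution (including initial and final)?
7

Values of a at each step:
Initial: a = 0
After step 1: a = 0
After step 2: a = 0
After step 3: a = 7
Sum = 0 + 0 + 0 + 7 = 7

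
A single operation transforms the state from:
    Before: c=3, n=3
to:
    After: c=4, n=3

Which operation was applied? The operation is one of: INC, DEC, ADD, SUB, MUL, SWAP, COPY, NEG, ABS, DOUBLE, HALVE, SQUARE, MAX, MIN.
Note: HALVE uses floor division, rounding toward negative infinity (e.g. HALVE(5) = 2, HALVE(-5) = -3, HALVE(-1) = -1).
INC(c)

Analyzing the change:
Before: c=3, n=3
After: c=4, n=3
Variable c changed from 3 to 4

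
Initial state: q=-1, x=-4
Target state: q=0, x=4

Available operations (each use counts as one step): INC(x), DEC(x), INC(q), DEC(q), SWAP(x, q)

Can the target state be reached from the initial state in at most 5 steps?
No

The target state cannot be reached within 5 steps.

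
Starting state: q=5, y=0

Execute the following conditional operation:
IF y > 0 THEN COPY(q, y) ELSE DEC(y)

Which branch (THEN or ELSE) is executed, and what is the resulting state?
Branch: ELSE, Final state: q=5, y=-1

Evaluating condition: y > 0
y = 0
Condition is False, so ELSE branch executes
After DEC(y): q=5, y=-1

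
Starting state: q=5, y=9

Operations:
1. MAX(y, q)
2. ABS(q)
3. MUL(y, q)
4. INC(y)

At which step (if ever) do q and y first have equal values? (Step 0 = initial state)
Never

q and y never become equal during execution.

Comparing values at each step:
Initial: q=5, y=9
After step 1: q=5, y=9
After step 2: q=5, y=9
After step 3: q=5, y=45
After step 4: q=5, y=46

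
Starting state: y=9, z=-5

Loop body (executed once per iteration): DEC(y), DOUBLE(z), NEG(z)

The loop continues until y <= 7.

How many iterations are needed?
2

Tracing iterations:
Initial: y=9, z=-5
After iteration 1: y=8, z=10
After iteration 2: y=7, z=-20
y <= 7 now holds, so the loop exits after 2 iterations.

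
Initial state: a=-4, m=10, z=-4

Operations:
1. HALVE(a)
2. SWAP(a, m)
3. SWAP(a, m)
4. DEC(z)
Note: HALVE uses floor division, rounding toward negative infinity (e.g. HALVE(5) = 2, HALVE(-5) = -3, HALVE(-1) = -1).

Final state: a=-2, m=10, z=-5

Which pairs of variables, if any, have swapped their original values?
None

Comparing initial and final values:
z: -4 → -5
m: 10 → 10
a: -4 → -2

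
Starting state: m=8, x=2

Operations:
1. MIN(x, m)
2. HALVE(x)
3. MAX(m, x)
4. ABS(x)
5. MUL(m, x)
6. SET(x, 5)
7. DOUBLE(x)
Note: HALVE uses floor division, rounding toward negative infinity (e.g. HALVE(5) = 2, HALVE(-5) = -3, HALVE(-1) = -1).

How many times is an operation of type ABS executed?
1

Counting ABS operations:
Step 4: ABS(x) ← ABS
Total: 1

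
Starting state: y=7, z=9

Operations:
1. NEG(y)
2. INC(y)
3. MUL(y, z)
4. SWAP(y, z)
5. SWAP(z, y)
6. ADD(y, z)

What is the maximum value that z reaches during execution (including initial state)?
9

Values of z at each step:
Initial: z = 9 ← maximum
After step 1: z = 9
After step 2: z = 9
After step 3: z = 9
After step 4: z = -54
After step 5: z = 9
After step 6: z = 9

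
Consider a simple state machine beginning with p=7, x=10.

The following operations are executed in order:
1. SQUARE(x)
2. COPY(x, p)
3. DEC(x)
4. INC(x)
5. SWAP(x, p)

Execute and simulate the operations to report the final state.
{p: 7, x: 7}

Step-by-step execution:
Initial: p=7, x=10
After step 1 (SQUARE(x)): p=7, x=100
After step 2 (COPY(x, p)): p=7, x=7
After step 3 (DEC(x)): p=7, x=6
After step 4 (INC(x)): p=7, x=7
After step 5 (SWAP(x, p)): p=7, x=7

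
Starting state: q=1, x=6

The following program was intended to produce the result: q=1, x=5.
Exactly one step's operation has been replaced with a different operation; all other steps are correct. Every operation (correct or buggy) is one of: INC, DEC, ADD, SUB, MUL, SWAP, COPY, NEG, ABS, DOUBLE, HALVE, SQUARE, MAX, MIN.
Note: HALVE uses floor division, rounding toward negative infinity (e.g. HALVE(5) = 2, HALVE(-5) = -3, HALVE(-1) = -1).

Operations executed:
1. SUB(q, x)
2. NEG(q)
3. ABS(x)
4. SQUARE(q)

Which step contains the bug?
Step 1

Trace with buggy code:
Initial: q=1, x=6
After step 1: q=-5, x=6
After step 2: q=5, x=6
After step 3: q=5, x=6
After step 4: q=25, x=6
Actual final q=25, x=6 ≠ expected q=1, x=5.
Step 1 is the only position where a single-operation replacement can produce the expected result.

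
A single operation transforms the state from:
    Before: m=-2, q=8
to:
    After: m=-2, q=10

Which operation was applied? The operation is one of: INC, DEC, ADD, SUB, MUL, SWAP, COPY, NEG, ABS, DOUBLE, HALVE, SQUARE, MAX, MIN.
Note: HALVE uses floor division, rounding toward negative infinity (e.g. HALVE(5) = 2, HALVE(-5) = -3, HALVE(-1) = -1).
SUB(q, m)

Analyzing the change:
Before: m=-2, q=8
After: m=-2, q=10
Variable q changed from 8 to 10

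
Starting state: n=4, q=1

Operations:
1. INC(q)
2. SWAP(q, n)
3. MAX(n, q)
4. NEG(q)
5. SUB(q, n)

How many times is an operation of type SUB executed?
1

Counting SUB operations:
Step 5: SUB(q, n) ← SUB
Total: 1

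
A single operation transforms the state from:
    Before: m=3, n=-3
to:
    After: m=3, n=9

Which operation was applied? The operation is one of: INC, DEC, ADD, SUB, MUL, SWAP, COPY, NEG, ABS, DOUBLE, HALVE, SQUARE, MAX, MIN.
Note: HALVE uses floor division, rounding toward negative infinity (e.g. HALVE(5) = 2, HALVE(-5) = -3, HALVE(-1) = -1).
SQUARE(n)

Analyzing the change:
Before: m=3, n=-3
After: m=3, n=9
Variable n changed from -3 to 9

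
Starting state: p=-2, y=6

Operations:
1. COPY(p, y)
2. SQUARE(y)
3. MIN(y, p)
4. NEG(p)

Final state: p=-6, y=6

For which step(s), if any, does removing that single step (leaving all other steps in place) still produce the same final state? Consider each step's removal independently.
Step(s) 2

Testing removal of each single step:
Without step 1: final = p=2, y=-2 (different)
Without step 2: final = p=-6, y=6 (same)
Without step 3: final = p=-6, y=36 (different)
Without step 4: final = p=6, y=6 (different)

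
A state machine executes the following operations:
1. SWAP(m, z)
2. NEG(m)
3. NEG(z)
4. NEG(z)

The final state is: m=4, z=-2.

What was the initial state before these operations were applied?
m=-2, z=-4

Working backwards:
Final state: m=4, z=-2
Before step 4 (NEG(z)): m=4, z=2
Before step 3 (NEG(z)): m=4, z=-2
Before step 2 (NEG(m)): m=-4, z=-2
Before step 1 (SWAP(m, z)): m=-2, z=-4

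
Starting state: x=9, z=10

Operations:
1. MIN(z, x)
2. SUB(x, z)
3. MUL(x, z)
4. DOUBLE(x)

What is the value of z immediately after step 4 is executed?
z = 9

Tracing z through execution:
Initial: z = 10
After step 1 (MIN(z, x)): z = 9
After step 2 (SUB(x, z)): z = 9
After step 3 (MUL(x, z)): z = 9
After step 4 (DOUBLE(x)): z = 9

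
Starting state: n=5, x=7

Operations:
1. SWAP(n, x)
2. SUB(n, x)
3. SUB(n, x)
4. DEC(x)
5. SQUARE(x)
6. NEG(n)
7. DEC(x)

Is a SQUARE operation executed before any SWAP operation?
No

First SQUARE: step 5
First SWAP: step 1
Since 5 > 1, SWAP comes first.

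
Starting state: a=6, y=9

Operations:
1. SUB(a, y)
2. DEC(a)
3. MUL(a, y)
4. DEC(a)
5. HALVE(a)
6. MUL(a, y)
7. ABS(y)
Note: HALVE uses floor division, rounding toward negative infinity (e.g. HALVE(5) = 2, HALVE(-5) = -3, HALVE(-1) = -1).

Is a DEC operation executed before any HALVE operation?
Yes

First DEC: step 2
First HALVE: step 5
Since 2 < 5, DEC comes first.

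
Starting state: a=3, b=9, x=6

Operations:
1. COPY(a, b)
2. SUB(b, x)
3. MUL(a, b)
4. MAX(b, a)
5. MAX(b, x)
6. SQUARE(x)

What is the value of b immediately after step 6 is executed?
b = 27

Tracing b through execution:
Initial: b = 9
After step 1 (COPY(a, b)): b = 9
After step 2 (SUB(b, x)): b = 3
After step 3 (MUL(a, b)): b = 3
After step 4 (MAX(b, a)): b = 27
After step 5 (MAX(b, x)): b = 27
After step 6 (SQUARE(x)): b = 27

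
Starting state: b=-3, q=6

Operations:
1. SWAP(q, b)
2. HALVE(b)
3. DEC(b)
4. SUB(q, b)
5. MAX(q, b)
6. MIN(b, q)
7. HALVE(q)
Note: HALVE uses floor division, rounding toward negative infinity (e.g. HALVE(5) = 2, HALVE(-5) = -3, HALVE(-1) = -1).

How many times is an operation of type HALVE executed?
2

Counting HALVE operations:
Step 2: HALVE(b) ← HALVE
Step 7: HALVE(q) ← HALVE
Total: 2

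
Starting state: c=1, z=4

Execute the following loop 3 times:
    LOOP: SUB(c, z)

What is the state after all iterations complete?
c=-11, z=4

Iteration trace:
Start: c=1, z=4
After iteration 1: c=-3, z=4
After iteration 2: c=-7, z=4
After iteration 3: c=-11, z=4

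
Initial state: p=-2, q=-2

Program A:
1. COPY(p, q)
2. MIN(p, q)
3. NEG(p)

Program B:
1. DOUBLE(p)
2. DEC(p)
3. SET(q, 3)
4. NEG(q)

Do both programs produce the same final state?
No

Program A final state: p=2, q=-2
Program B final state: p=-5, q=-3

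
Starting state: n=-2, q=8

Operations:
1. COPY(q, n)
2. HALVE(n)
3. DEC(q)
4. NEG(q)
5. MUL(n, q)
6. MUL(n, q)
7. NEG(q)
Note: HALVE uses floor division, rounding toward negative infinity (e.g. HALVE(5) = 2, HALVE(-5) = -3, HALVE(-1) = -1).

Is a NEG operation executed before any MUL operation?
Yes

First NEG: step 4
First MUL: step 5
Since 4 < 5, NEG comes first.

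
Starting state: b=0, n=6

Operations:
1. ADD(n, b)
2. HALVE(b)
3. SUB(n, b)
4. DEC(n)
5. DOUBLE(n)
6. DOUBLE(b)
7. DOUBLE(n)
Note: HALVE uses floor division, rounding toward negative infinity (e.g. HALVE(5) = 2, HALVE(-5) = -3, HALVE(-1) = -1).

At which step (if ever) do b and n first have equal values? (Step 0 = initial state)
Never

b and n never become equal during execution.

Comparing values at each step:
Initial: b=0, n=6
After step 1: b=0, n=6
After step 2: b=0, n=6
After step 3: b=0, n=6
After step 4: b=0, n=5
After step 5: b=0, n=10
After step 6: b=0, n=10
After step 7: b=0, n=20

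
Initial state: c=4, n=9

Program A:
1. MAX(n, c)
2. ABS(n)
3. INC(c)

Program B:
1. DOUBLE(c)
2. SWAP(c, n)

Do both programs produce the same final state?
No

Program A final state: c=5, n=9
Program B final state: c=9, n=8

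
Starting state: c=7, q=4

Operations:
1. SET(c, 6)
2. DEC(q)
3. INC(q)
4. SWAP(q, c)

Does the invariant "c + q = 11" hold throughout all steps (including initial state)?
No, violated after step 1

The invariant is violated after step 1.

State at each step:
Initial: c=7, q=4
After step 1: c=6, q=4
After step 2: c=6, q=3
After step 3: c=6, q=4
After step 4: c=4, q=6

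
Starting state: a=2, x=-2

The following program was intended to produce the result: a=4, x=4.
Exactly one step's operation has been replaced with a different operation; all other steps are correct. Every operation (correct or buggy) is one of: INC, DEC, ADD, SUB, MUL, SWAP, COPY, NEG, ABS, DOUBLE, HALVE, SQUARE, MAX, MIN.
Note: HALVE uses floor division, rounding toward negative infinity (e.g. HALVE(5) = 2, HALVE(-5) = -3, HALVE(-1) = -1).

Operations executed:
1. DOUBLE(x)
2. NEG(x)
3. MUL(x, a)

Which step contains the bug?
Step 3

Trace with buggy code:
Initial: a=2, x=-2
After step 1: a=2, x=-4
After step 2: a=2, x=4
After step 3: a=2, x=8
Actual final a=2, x=8 ≠ expected a=4, x=4.
Step 3 is the only position where a single-operation replacement can produce the expected result.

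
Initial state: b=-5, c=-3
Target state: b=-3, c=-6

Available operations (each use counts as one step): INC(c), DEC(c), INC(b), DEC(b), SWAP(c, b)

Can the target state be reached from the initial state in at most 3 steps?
Yes

Path (2 steps): DEC(b) → SWAP(c, b)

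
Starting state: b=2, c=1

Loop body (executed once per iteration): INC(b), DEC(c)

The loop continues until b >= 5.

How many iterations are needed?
3

Tracing iterations:
Initial: b=2, c=1
After iteration 1: b=3, c=0
After iteration 2: b=4, c=-1
After iteration 3: b=5, c=-2
b >= 5 now holds, so the loop exits after 3 iterations.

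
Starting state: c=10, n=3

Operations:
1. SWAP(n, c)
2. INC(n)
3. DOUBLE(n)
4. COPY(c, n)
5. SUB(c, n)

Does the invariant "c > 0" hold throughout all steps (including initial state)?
No, violated after step 5

The invariant is violated after step 5.

State at each step:
Initial: c=10, n=3
After step 1: c=3, n=10
After step 2: c=3, n=11
After step 3: c=3, n=22
After step 4: c=22, n=22
After step 5: c=0, n=22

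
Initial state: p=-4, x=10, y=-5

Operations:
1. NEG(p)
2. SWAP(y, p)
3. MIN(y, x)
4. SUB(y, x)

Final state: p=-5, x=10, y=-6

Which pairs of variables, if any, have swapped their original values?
None

Comparing initial and final values:
x: 10 → 10
y: -5 → -6
p: -4 → -5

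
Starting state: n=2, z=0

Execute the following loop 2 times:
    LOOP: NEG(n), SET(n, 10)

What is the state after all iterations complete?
n=10, z=0

Iteration trace:
Start: n=2, z=0
After iteration 1: n=10, z=0
After iteration 2: n=10, z=0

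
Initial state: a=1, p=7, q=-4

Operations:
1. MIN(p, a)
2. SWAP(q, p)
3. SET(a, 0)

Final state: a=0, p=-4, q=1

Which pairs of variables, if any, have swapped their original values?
None

Comparing initial and final values:
p: 7 → -4
a: 1 → 0
q: -4 → 1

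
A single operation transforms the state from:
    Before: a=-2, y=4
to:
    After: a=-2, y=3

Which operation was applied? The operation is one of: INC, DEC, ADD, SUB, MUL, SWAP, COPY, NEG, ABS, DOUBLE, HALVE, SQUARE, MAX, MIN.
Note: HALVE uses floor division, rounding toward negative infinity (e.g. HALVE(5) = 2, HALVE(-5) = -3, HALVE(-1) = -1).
DEC(y)

Analyzing the change:
Before: a=-2, y=4
After: a=-2, y=3
Variable y changed from 4 to 3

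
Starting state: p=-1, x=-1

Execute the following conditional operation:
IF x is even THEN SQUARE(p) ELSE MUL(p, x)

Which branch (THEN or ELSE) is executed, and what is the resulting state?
Branch: ELSE, Final state: p=1, x=-1

Evaluating condition: x is even
Condition is False, so ELSE branch executes
After MUL(p, x): p=1, x=-1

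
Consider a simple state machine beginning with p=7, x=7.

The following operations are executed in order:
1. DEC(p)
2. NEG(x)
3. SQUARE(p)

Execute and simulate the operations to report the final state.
{p: 36, x: -7}

Step-by-step execution:
Initial: p=7, x=7
After step 1 (DEC(p)): p=6, x=7
After step 2 (NEG(x)): p=6, x=-7
After step 3 (SQUARE(p)): p=36, x=-7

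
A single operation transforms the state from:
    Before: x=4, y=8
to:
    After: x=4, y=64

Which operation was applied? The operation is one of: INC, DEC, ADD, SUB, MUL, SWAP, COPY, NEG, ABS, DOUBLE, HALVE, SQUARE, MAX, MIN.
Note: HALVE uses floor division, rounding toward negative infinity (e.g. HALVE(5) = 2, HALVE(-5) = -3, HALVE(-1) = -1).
SQUARE(y)

Analyzing the change:
Before: x=4, y=8
After: x=4, y=64
Variable y changed from 8 to 64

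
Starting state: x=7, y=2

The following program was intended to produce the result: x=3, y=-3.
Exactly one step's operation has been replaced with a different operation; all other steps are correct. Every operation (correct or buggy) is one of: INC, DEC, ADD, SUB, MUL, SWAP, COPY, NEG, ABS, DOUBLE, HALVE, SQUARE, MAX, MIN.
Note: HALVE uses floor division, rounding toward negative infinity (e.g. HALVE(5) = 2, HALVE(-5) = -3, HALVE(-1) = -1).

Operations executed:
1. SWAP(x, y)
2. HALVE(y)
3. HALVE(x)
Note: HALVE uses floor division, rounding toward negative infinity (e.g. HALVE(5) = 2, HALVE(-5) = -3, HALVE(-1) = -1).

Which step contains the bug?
Step 1

Trace with buggy code:
Initial: x=7, y=2
After step 1: x=2, y=7
After step 2: x=2, y=3
After step 3: x=1, y=3
Actual final x=1, y=3 ≠ expected x=3, y=-3.
Step 1 is the only position where a single-operation replacement can produce the expected result.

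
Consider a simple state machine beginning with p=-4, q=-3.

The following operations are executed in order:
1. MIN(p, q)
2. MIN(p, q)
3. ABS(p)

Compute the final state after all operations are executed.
{p: 4, q: -3}

Step-by-step execution:
Initial: p=-4, q=-3
After step 1 (MIN(p, q)): p=-4, q=-3
After step 2 (MIN(p, q)): p=-4, q=-3
After step 3 (ABS(p)): p=4, q=-3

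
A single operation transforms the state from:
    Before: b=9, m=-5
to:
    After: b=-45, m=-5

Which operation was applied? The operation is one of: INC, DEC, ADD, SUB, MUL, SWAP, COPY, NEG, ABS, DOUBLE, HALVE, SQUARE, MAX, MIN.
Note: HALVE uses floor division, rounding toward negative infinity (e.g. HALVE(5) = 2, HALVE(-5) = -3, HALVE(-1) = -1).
MUL(b, m)

Analyzing the change:
Before: b=9, m=-5
After: b=-45, m=-5
Variable b changed from 9 to -45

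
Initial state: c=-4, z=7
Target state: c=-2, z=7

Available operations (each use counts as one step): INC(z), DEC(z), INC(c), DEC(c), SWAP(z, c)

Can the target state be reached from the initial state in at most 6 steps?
Yes

Path (2 steps): INC(c) → INC(c)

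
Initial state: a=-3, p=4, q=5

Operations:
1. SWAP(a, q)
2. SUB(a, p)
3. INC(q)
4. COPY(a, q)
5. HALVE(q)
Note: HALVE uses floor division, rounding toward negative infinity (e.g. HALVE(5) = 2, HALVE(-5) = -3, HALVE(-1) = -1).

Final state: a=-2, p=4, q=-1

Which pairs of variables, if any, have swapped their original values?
None

Comparing initial and final values:
q: 5 → -1
a: -3 → -2
p: 4 → 4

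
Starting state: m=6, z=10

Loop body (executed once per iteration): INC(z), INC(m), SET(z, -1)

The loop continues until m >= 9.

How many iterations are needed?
3

Tracing iterations:
Initial: m=6, z=10
After iteration 1: m=7, z=-1
After iteration 2: m=8, z=-1
After iteration 3: m=9, z=-1
m >= 9 now holds, so the loop exits after 3 iterations.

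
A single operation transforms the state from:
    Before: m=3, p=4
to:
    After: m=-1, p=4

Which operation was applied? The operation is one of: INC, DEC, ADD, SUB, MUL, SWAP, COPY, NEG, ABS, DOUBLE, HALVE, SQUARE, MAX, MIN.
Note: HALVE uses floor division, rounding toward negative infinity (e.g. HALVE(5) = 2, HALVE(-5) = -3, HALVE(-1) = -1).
SUB(m, p)

Analyzing the change:
Before: m=3, p=4
After: m=-1, p=4
Variable m changed from 3 to -1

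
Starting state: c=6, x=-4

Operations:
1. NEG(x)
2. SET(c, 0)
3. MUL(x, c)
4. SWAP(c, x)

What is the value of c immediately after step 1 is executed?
c = 6

Tracing c through execution:
Initial: c = 6
After step 1 (NEG(x)): c = 6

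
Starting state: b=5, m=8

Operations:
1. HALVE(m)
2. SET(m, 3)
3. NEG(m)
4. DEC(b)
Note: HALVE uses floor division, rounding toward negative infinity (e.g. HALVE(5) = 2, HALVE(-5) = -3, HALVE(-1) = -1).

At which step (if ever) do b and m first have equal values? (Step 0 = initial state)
Never

b and m never become equal during execution.

Comparing values at each step:
Initial: b=5, m=8
After step 1: b=5, m=4
After step 2: b=5, m=3
After step 3: b=5, m=-3
After step 4: b=4, m=-3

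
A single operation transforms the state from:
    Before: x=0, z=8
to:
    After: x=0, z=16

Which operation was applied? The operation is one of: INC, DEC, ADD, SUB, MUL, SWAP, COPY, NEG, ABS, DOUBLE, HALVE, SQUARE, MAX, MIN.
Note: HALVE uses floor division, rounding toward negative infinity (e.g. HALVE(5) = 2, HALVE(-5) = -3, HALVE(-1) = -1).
DOUBLE(z)

Analyzing the change:
Before: x=0, z=8
After: x=0, z=16
Variable z changed from 8 to 16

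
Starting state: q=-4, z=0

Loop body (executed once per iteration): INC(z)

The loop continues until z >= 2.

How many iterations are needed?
2

Tracing iterations:
Initial: q=-4, z=0
After iteration 1: q=-4, z=1
After iteration 2: q=-4, z=2
z >= 2 now holds, so the loop exits after 2 iterations.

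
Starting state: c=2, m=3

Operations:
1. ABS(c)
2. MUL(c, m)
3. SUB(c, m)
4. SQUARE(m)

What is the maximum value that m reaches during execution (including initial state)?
9

Values of m at each step:
Initial: m = 3
After step 1: m = 3
After step 2: m = 3
After step 3: m = 3
After step 4: m = 9 ← maximum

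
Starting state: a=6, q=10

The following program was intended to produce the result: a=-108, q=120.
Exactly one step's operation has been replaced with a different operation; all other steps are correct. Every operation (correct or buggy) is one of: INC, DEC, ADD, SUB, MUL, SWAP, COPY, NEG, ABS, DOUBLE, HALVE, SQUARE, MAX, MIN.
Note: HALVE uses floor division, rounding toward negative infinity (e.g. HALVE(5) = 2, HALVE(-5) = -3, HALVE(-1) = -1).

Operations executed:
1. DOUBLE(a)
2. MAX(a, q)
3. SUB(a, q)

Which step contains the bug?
Step 2

Trace with buggy code:
Initial: a=6, q=10
After step 1: a=12, q=10
After step 2: a=12, q=10
After step 3: a=2, q=10
Actual final a=2, q=10 ≠ expected a=-108, q=120.
Step 2 is the only position where a single-operation replacement can produce the expected result.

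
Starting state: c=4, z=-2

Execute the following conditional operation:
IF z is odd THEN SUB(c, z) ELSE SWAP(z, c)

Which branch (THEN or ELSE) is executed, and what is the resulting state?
Branch: ELSE, Final state: c=-2, z=4

Evaluating condition: z is odd
Condition is False, so ELSE branch executes
After SWAP(z, c): c=-2, z=4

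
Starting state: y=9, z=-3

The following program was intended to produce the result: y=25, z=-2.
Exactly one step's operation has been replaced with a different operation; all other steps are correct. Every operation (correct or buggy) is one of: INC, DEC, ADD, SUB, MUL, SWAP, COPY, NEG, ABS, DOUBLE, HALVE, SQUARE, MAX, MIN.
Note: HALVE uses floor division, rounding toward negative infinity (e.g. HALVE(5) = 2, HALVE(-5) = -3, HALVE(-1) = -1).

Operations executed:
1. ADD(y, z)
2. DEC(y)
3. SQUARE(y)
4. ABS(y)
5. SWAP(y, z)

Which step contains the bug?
Step 5

Trace with buggy code:
Initial: y=9, z=-3
After step 1: y=6, z=-3
After step 2: y=5, z=-3
After step 3: y=25, z=-3
After step 4: y=25, z=-3
After step 5: y=-3, z=25
Actual final y=-3, z=25 ≠ expected y=25, z=-2.
Step 5 is the only position where a single-operation replacement can produce the expected result.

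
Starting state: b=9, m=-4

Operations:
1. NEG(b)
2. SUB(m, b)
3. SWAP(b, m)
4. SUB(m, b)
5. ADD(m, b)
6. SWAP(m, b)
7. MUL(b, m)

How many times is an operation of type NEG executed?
1

Counting NEG operations:
Step 1: NEG(b) ← NEG
Total: 1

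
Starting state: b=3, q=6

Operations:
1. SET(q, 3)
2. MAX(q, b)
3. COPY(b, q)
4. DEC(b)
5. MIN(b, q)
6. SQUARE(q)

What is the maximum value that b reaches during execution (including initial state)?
3

Values of b at each step:
Initial: b = 3 ← maximum
After step 1: b = 3
After step 2: b = 3
After step 3: b = 3
After step 4: b = 2
After step 5: b = 2
After step 6: b = 2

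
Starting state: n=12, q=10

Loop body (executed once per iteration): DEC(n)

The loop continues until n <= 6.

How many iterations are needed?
6

Tracing iterations:
Initial: n=12, q=10
After iteration 1: n=11, q=10
After iteration 2: n=10, q=10
After iteration 3: n=9, q=10
After iteration 4: n=8, q=10
After iteration 5: n=7, q=10
After iteration 6: n=6, q=10
n <= 6 now holds, so the loop exits after 6 iterations.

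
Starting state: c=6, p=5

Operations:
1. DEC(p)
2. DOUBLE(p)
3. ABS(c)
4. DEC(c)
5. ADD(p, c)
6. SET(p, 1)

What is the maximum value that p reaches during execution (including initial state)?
13

Values of p at each step:
Initial: p = 5
After step 1: p = 4
After step 2: p = 8
After step 3: p = 8
After step 4: p = 8
After step 5: p = 13 ← maximum
After step 6: p = 1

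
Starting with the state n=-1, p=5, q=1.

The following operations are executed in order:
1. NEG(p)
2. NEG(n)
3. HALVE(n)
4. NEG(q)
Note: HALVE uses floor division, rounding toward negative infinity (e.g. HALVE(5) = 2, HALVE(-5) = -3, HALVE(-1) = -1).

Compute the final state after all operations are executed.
{n: 0, p: -5, q: -1}

Step-by-step execution:
Initial: n=-1, p=5, q=1
After step 1 (NEG(p)): n=-1, p=-5, q=1
After step 2 (NEG(n)): n=1, p=-5, q=1
After step 3 (HALVE(n)): n=0, p=-5, q=1
After step 4 (NEG(q)): n=0, p=-5, q=-1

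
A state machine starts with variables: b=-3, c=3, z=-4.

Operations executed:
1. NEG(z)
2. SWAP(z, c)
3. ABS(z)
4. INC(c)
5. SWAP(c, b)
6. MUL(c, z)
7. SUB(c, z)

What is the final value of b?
b = 5

Tracing execution:
Step 1: NEG(z) → b = -3
Step 2: SWAP(z, c) → b = -3
Step 3: ABS(z) → b = -3
Step 4: INC(c) → b = -3
Step 5: SWAP(c, b) → b = 5
Step 6: MUL(c, z) → b = 5
Step 7: SUB(c, z) → b = 5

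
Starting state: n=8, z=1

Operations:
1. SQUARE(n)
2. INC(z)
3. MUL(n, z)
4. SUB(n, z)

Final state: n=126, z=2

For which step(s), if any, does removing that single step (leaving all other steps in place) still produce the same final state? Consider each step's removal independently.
None - removing any single step changes the final result

Testing removal of each single step:
Without step 1: final = n=14, z=2 (different)
Without step 2: final = n=63, z=1 (different)
Without step 3: final = n=62, z=2 (different)
Without step 4: final = n=128, z=2 (different)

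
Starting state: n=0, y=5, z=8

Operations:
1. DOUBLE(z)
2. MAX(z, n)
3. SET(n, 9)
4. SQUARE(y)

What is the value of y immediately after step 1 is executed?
y = 5

Tracing y through execution:
Initial: y = 5
After step 1 (DOUBLE(z)): y = 5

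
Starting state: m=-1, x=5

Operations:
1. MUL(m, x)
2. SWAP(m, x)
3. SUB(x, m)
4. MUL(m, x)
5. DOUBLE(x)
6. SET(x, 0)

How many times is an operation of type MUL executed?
2

Counting MUL operations:
Step 1: MUL(m, x) ← MUL
Step 4: MUL(m, x) ← MUL
Total: 2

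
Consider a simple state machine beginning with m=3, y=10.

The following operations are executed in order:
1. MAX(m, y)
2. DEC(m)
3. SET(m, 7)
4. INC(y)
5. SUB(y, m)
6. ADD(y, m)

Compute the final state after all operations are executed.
{m: 7, y: 11}

Step-by-step execution:
Initial: m=3, y=10
After step 1 (MAX(m, y)): m=10, y=10
After step 2 (DEC(m)): m=9, y=10
After step 3 (SET(m, 7)): m=7, y=10
After step 4 (INC(y)): m=7, y=11
After step 5 (SUB(y, m)): m=7, y=4
After step 6 (ADD(y, m)): m=7, y=11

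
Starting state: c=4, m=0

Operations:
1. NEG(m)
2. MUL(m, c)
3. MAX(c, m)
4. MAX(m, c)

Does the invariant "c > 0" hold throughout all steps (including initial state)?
Yes

The invariant holds at every step.

State at each step:
Initial: c=4, m=0
After step 1: c=4, m=0
After step 2: c=4, m=0
After step 3: c=4, m=0
After step 4: c=4, m=4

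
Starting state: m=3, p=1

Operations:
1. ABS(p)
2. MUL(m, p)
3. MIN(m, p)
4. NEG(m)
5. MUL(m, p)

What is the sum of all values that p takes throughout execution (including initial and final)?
6

Values of p at each step:
Initial: p = 1
After step 1: p = 1
After step 2: p = 1
After step 3: p = 1
After step 4: p = 1
After step 5: p = 1
Sum = 1 + 1 + 1 + 1 + 1 + 1 = 6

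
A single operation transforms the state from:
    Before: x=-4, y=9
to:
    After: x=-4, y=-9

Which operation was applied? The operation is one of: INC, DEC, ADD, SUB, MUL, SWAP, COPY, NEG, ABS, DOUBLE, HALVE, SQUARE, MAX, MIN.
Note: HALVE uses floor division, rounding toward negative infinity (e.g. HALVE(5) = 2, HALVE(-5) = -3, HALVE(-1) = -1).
NEG(y)

Analyzing the change:
Before: x=-4, y=9
After: x=-4, y=-9
Variable y changed from 9 to -9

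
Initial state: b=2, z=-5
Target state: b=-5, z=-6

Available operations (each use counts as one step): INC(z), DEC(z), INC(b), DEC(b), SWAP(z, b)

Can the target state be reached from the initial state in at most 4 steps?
No

The target state cannot be reached within 4 steps.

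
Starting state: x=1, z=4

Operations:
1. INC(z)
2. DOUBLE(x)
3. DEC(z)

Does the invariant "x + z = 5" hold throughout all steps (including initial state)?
No, violated after step 1

The invariant is violated after step 1.

State at each step:
Initial: x=1, z=4
After step 1: x=1, z=5
After step 2: x=2, z=5
After step 3: x=2, z=4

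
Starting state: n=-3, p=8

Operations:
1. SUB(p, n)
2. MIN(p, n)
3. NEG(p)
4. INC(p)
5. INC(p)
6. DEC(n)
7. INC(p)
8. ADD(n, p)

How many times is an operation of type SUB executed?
1

Counting SUB operations:
Step 1: SUB(p, n) ← SUB
Total: 1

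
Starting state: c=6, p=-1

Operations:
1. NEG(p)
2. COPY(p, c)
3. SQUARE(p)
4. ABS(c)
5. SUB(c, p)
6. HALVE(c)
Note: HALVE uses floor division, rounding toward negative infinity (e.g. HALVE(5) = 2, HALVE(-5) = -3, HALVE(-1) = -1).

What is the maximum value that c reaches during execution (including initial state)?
6

Values of c at each step:
Initial: c = 6 ← maximum
After step 1: c = 6
After step 2: c = 6
After step 3: c = 6
After step 4: c = 6
After step 5: c = -30
After step 6: c = -15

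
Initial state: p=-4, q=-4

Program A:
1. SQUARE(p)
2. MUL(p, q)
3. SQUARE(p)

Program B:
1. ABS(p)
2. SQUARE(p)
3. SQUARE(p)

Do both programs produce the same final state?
No

Program A final state: p=4096, q=-4
Program B final state: p=256, q=-4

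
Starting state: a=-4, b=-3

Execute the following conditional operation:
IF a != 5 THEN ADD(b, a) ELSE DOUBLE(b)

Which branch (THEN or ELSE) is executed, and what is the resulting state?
Branch: THEN, Final state: a=-4, b=-7

Evaluating condition: a != 5
a = -4
Condition is True, so THEN branch executes
After ADD(b, a): a=-4, b=-7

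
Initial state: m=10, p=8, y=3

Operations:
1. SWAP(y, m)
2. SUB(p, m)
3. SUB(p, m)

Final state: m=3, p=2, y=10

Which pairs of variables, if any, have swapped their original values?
(m, y)

Comparing initial and final values:
m: 10 → 3
p: 8 → 2
y: 3 → 10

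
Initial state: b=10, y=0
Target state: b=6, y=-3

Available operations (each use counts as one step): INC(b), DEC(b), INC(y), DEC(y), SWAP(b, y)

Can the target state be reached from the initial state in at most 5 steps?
No

The target state cannot be reached within 5 steps.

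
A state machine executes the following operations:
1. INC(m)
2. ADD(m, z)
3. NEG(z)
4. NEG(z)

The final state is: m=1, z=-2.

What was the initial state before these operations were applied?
m=2, z=-2

Working backwards:
Final state: m=1, z=-2
Before step 4 (NEG(z)): m=1, z=2
Before step 3 (NEG(z)): m=1, z=-2
Before step 2 (ADD(m, z)): m=3, z=-2
Before step 1 (INC(m)): m=2, z=-2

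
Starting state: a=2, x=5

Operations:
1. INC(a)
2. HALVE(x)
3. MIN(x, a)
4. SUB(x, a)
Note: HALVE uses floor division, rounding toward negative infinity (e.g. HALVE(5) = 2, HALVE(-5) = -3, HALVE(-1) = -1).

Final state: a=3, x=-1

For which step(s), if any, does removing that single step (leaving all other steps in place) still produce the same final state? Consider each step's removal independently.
Step(s) 3

Testing removal of each single step:
Without step 1: final = a=2, x=0 (different)
Without step 2: final = a=3, x=0 (different)
Without step 3: final = a=3, x=-1 (same)
Without step 4: final = a=3, x=2 (different)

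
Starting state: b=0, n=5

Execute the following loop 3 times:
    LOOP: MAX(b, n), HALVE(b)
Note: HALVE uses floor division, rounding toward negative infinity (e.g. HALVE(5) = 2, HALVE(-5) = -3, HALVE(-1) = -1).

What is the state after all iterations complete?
b=2, n=5

Iteration trace:
Start: b=0, n=5
After iteration 1: b=2, n=5
After iteration 2: b=2, n=5
After iteration 3: b=2, n=5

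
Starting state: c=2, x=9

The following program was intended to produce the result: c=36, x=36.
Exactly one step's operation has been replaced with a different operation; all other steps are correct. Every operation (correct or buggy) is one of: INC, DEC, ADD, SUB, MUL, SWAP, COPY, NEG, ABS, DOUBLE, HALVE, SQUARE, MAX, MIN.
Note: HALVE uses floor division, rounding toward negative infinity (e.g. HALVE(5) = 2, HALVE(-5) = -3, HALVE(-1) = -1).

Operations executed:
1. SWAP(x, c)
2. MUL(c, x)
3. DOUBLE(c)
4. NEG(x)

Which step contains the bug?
Step 4

Trace with buggy code:
Initial: c=2, x=9
After step 1: c=9, x=2
After step 2: c=18, x=2
After step 3: c=36, x=2
After step 4: c=36, x=-2
Actual final c=36, x=-2 ≠ expected c=36, x=36.
Step 4 is the only position where a single-operation replacement can produce the expected result.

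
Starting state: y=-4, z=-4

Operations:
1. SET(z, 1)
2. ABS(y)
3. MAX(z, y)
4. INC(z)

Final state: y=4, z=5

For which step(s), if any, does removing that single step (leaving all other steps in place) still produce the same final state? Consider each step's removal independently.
Step(s) 1

Testing removal of each single step:
Without step 1: final = y=4, z=5 (same)
Without step 2: final = y=-4, z=2 (different)
Without step 3: final = y=4, z=2 (different)
Without step 4: final = y=4, z=4 (different)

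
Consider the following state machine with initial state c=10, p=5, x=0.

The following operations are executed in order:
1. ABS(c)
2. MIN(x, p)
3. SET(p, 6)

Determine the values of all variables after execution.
{c: 10, p: 6, x: 0}

Step-by-step execution:
Initial: c=10, p=5, x=0
After step 1 (ABS(c)): c=10, p=5, x=0
After step 2 (MIN(x, p)): c=10, p=5, x=0
After step 3 (SET(p, 6)): c=10, p=6, x=0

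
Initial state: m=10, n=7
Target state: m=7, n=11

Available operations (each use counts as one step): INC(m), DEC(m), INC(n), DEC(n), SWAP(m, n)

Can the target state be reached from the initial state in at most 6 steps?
Yes

Path (2 steps): INC(m) → SWAP(m, n)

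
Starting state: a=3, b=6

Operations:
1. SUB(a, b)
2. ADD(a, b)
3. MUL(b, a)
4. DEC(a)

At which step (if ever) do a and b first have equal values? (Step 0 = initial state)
Never

a and b never become equal during execution.

Comparing values at each step:
Initial: a=3, b=6
After step 1: a=-3, b=6
After step 2: a=3, b=6
After step 3: a=3, b=18
After step 4: a=2, b=18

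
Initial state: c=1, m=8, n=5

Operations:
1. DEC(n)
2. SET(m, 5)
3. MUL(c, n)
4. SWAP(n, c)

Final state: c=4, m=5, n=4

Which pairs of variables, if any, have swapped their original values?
None

Comparing initial and final values:
c: 1 → 4
m: 8 → 5
n: 5 → 4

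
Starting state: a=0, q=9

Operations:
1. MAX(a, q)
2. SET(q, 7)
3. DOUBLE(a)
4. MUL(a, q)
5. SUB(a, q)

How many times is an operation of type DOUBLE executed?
1

Counting DOUBLE operations:
Step 3: DOUBLE(a) ← DOUBLE
Total: 1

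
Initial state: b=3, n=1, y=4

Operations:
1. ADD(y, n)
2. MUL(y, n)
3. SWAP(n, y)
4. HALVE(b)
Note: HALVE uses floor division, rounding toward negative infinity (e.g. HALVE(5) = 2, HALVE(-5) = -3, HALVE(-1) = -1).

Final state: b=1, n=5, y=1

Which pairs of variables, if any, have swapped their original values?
None

Comparing initial and final values:
b: 3 → 1
y: 4 → 1
n: 1 → 5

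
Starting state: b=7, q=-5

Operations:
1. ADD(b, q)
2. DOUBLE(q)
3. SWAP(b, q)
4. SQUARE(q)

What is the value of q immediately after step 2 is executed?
q = -10

Tracing q through execution:
Initial: q = -5
After step 1 (ADD(b, q)): q = -5
After step 2 (DOUBLE(q)): q = -10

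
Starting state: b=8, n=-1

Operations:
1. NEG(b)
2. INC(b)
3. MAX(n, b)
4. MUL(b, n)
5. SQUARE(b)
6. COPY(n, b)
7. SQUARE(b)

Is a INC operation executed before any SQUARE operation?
Yes

First INC: step 2
First SQUARE: step 5
Since 2 < 5, INC comes first.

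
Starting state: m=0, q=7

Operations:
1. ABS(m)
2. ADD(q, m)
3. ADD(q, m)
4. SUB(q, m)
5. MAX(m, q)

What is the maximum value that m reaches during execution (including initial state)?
7

Values of m at each step:
Initial: m = 0
After step 1: m = 0
After step 2: m = 0
After step 3: m = 0
After step 4: m = 0
After step 5: m = 7 ← maximum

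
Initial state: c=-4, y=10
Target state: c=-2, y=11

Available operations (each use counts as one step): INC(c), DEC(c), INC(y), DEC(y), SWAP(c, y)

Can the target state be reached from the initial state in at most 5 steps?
Yes

Path (3 steps): INC(c) → INC(c) → INC(y)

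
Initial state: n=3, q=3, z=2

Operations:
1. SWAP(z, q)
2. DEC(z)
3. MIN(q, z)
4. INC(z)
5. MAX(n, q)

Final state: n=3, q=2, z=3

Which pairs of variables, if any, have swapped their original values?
(q, z)

Comparing initial and final values:
n: 3 → 3
q: 3 → 2
z: 2 → 3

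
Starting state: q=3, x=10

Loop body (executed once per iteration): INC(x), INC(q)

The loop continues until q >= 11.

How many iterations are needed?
8

Tracing iterations:
Initial: q=3, x=10
After iteration 1: q=4, x=11
After iteration 2: q=5, x=12
After iteration 3: q=6, x=13
After iteration 4: q=7, x=14
After iteration 5: q=8, x=15
After iteration 6: q=9, x=16
After iteration 7: q=10, x=17
After iteration 8: q=11, x=18
q >= 11 now holds, so the loop exits after 8 iterations.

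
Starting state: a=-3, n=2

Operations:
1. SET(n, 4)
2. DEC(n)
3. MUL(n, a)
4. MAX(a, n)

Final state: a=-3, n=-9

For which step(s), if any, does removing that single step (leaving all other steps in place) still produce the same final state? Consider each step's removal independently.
Step(s) 4

Testing removal of each single step:
Without step 1: final = a=-3, n=-3 (different)
Without step 2: final = a=-3, n=-12 (different)
Without step 3: final = a=3, n=3 (different)
Without step 4: final = a=-3, n=-9 (same)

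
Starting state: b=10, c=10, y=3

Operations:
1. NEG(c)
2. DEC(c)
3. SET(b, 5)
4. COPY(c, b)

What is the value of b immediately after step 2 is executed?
b = 10

Tracing b through execution:
Initial: b = 10
After step 1 (NEG(c)): b = 10
After step 2 (DEC(c)): b = 10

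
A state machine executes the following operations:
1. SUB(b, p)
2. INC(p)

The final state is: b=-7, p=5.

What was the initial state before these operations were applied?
b=-3, p=4

Working backwards:
Final state: b=-7, p=5
Before step 2 (INC(p)): b=-7, p=4
Before step 1 (SUB(b, p)): b=-3, p=4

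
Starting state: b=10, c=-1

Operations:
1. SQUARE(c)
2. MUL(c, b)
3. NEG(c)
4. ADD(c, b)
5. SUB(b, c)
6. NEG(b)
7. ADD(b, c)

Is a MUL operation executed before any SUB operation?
Yes

First MUL: step 2
First SUB: step 5
Since 2 < 5, MUL comes first.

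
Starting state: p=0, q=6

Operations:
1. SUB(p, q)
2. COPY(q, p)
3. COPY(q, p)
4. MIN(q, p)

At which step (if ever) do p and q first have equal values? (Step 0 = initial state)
Step 2

p and q first become equal after step 2.

Comparing values at each step:
Initial: p=0, q=6
After step 1: p=-6, q=6
After step 2: p=-6, q=-6 ← equal!
After step 3: p=-6, q=-6 ← equal!
After step 4: p=-6, q=-6 ← equal!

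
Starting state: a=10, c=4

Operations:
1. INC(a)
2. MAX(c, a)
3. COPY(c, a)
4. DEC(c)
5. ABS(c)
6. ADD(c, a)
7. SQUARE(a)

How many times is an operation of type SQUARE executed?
1

Counting SQUARE operations:
Step 7: SQUARE(a) ← SQUARE
Total: 1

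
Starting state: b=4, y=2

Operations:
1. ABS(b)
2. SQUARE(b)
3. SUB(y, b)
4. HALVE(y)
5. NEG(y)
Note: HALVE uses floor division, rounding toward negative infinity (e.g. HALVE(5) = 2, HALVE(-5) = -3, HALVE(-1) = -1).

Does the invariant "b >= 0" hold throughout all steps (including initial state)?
Yes

The invariant holds at every step.

State at each step:
Initial: b=4, y=2
After step 1: b=4, y=2
After step 2: b=16, y=2
After step 3: b=16, y=-14
After step 4: b=16, y=-7
After step 5: b=16, y=7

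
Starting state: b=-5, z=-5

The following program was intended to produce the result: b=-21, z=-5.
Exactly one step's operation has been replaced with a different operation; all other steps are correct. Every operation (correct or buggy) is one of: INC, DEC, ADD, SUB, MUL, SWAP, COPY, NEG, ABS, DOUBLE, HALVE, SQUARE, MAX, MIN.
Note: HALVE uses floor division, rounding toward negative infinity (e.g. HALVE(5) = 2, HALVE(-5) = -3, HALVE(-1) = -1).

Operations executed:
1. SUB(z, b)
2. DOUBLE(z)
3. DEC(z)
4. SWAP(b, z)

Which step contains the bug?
Step 1

Trace with buggy code:
Initial: b=-5, z=-5
After step 1: b=-5, z=0
After step 2: b=-5, z=0
After step 3: b=-5, z=-1
After step 4: b=-1, z=-5
Actual final b=-1, z=-5 ≠ expected b=-21, z=-5.
Step 1 is the only position where a single-operation replacement can produce the expected result.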